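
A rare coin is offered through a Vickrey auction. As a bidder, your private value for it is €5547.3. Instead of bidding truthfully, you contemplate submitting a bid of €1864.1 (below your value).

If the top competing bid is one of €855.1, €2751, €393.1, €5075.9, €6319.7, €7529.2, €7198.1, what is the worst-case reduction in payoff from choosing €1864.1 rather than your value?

€855.1: same outcome either way → loss €0.
€2751: truthful gives €2796.3, deviation gives €0 → loss €2796.3.
€393.1: same outcome either way → loss €0.
€5075.9: truthful gives €471.4, deviation gives €0 → loss €471.4.
€6319.7: same outcome either way → loss €0.
€7529.2: same outcome either way → loss €0.
€7198.1: same outcome either way → loss €0.
Maximum loss: €2796.3.

€2796.3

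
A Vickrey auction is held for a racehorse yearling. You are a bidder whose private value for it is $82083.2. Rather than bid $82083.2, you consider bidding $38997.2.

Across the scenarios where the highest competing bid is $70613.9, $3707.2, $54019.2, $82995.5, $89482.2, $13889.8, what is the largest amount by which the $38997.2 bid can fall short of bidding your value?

$28064

$70613.9: truthful gives $11469.3, deviation gives $0 → loss $11469.3.
$3707.2: same outcome either way → loss $0.
$54019.2: truthful gives $28064, deviation gives $0 → loss $28064.
$82995.5: same outcome either way → loss $0.
$89482.2: same outcome either way → loss $0.
$13889.8: same outcome either way → loss $0.
Maximum loss: $28064.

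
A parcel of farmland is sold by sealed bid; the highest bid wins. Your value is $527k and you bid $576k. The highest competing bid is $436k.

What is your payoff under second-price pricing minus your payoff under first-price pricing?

You have the highest bid, so you win under either rule.
Second-price: pay $436k → payoff $91k.
First-price: pay your own bid $576k → payoff −$49k.
Difference = $91k − (−$49k) = $140k.

$140k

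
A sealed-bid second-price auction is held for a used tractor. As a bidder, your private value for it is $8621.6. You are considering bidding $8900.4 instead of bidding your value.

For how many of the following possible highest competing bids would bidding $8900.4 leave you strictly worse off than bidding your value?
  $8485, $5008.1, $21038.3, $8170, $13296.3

0

The deviation hurts exactly when the highest competing bid lies strictly between $8621.6 and $8900.4 — overbidding then wins at a price above your value.
$8485: below both → same outcome either way.
$5008.1: below both → same outcome either way.
$21038.3: above both → same outcome either way.
$8170: below both → same outcome either way.
$13296.3: above both → same outcome either way.
Count: 0.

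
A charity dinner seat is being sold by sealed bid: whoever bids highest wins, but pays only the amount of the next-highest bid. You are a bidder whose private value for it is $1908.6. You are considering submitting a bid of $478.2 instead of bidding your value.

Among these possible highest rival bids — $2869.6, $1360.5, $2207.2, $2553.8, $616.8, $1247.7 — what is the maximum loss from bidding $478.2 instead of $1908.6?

$1291.8

$2869.6: same outcome either way → loss $0.
$1360.5: truthful gives $548.1, deviation gives $0 → loss $548.1.
$2207.2: same outcome either way → loss $0.
$2553.8: same outcome either way → loss $0.
$616.8: truthful gives $1291.8, deviation gives $0 → loss $1291.8.
$1247.7: truthful gives $660.9, deviation gives $0 → loss $660.9.
Maximum loss: $1291.8.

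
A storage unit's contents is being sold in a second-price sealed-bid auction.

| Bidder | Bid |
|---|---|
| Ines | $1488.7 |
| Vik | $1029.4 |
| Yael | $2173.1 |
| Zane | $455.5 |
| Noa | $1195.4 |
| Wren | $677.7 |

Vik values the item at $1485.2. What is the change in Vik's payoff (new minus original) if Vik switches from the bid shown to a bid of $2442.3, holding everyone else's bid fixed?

−$687.9

The highest bid among the other bidders is $2173.1; Vik's bid doesn't change that.
Original bid $1029.4: Vik is not highest (top rival bid is $2173.1); payoff $0.
Alternative bid $2442.3: Vik is highest, pays the top rival bid $2173.1; payoff $1485.2 − $2173.1 = −$687.9.
Change in payoff = −$687.9 − ($0) = −$687.9.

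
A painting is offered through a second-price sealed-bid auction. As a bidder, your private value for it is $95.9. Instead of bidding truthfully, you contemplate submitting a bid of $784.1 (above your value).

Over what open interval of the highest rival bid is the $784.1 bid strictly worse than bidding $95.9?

If the competing bid is below $95.9, both bids win at the same price — no difference.
If it is above $784.1, both bids lose — no difference.
If it lies strictly between $95.9 and $784.1, bidding your value loses (payoff 0) while bidding $784.1 wins at a price above your value (payoff negative).
So the deviation strictly hurts on the open interval ($95.9, $784.1).

($95.9, $784.1)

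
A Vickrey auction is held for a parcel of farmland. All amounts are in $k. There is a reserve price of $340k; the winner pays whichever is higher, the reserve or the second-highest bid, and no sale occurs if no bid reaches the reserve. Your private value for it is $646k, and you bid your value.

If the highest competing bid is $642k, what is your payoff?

Your bid $646k is the highest and exceeds the reserve.
Price = max(second-highest bid, reserve) = max($642k, $340k) = $642k.
Payoff = $646k − $642k = $4k.

$4k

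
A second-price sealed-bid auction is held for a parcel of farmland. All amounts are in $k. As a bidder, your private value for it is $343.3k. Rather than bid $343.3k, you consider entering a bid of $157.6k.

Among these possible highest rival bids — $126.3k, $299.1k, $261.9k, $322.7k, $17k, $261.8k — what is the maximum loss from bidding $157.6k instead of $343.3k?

$81.5k

$126.3k: same outcome either way → loss $0k.
$299.1k: truthful gives $44.2k, deviation gives $0k → loss $44.2k.
$261.9k: truthful gives $81.4k, deviation gives $0k → loss $81.4k.
$322.7k: truthful gives $20.6k, deviation gives $0k → loss $20.6k.
$17k: same outcome either way → loss $0k.
$261.8k: truthful gives $81.5k, deviation gives $0k → loss $81.5k.
Maximum loss: $81.5k.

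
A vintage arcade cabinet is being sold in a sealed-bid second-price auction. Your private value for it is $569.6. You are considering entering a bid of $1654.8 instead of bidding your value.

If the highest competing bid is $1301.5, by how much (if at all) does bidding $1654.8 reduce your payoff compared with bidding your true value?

Bidding your value $569.6: you lose (since $569.6 < $1301.5). Payoff $0.
Bidding $1654.8: you win and pay $1301.5. Payoff $569.6 − $1301.5 = −$731.9.
The competing bid $1301.5 lies between your value and your inflated bid, so overbidding wins an item priced above your value.
Loss from deviating = $0 − (−$731.9) = $731.9.

$731.9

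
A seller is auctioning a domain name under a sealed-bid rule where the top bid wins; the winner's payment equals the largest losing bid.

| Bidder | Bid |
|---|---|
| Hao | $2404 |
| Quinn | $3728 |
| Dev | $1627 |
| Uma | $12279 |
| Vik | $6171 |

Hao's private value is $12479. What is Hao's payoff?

$0

Highest bid: Uma at $12279, so Uma wins.
Second-highest bid: Vik at $6171 — that is the price the winner pays.
Hao did not win, so Hao pays nothing and receives nothing: payoff $0.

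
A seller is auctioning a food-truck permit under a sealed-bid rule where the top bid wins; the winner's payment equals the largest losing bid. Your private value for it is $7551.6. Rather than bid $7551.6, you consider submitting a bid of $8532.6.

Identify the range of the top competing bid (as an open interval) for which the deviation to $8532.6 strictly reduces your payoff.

($7551.6, $8532.6)

If the competing bid is below $7551.6, both bids win at the same price — no difference.
If it is above $8532.6, both bids lose — no difference.
If it lies strictly between $7551.6 and $8532.6, bidding your value loses (payoff 0) while bidding $8532.6 wins at a price above your value (payoff negative).
So the deviation strictly hurts on the open interval ($7551.6, $8532.6).
Truthful bidding weakly dominates here: raising your bid can only win items priced above your value, and lowering it can only forfeit items priced below.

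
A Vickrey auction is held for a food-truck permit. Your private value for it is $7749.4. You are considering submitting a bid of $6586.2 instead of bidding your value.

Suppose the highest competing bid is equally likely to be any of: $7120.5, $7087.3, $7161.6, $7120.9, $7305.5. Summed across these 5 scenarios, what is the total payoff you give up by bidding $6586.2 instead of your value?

The deviation costs you only when the competing bid falls strictly between $6586.2 and $7749.4; elsewhere both bids give the same outcome.
$7120.5: truthful payoff $628.9, deviation payoff $0 → loss $628.9.
$7087.3: truthful payoff $662.1, deviation payoff $0 → loss $662.1.
$7161.6: truthful payoff $587.8, deviation payoff $0 → loss $587.8.
$7120.9: truthful payoff $628.5, deviation payoff $0 → loss $628.5.
$7305.5: truthful payoff $443.9, deviation payoff $0 → loss $443.9.
Total loss = $628.9 + $662.1 + $587.8 + $628.5 + $443.9 = $2951.2.

$2951.2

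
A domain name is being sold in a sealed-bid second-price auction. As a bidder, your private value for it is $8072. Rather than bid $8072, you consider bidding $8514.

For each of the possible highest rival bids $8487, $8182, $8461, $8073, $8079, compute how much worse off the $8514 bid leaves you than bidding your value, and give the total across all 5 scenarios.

The deviation costs you only when the competing bid falls strictly between $8072 and $8514; elsewhere both bids give the same outcome.
$8487: truthful payoff $0, deviation payoff −$415 → loss $415.
$8182: truthful payoff $0, deviation payoff −$110 → loss $110.
$8461: truthful payoff $0, deviation payoff −$389 → loss $389.
$8073: truthful payoff $0, deviation payoff −$1 → loss $1.
$8079: truthful payoff $0, deviation payoff −$7 → loss $7.
Total loss = $415 + $110 + $389 + $1 + $7 = $922.

$922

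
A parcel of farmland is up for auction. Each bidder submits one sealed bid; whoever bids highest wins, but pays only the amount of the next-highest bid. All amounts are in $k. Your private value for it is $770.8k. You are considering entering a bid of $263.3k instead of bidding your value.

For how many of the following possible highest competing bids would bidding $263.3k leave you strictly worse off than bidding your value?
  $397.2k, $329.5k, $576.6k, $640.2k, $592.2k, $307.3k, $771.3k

6

The deviation hurts exactly when the highest competing bid lies strictly between $263.3k and $770.8k — underbidding then forfeits a profitable win.
$397.2k: inside the interval → strictly worse (loss $373.6k).
$329.5k: inside the interval → strictly worse (loss $441.3k).
$576.6k: inside the interval → strictly worse (loss $194.2k).
$640.2k: inside the interval → strictly worse (loss $130.6k).
$592.2k: inside the interval → strictly worse (loss $178.6k).
$307.3k: inside the interval → strictly worse (loss $463.5k).
$771.3k: above both → same outcome either way.
Count: 6.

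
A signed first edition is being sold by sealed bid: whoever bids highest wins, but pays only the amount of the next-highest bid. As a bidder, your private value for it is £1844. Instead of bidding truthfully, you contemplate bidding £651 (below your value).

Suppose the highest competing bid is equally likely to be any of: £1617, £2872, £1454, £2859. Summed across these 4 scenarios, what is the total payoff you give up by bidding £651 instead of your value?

The deviation costs you only when the competing bid falls strictly between £651 and £1844; elsewhere both bids give the same outcome.
£1617: truthful payoff £227, deviation payoff £0 → loss £227.
£2872: outcomes coincide → loss £0.
£1454: truthful payoff £390, deviation payoff £0 → loss £390.
£2859: outcomes coincide → loss £0.
Total loss = £227 + £390 = £617.

£617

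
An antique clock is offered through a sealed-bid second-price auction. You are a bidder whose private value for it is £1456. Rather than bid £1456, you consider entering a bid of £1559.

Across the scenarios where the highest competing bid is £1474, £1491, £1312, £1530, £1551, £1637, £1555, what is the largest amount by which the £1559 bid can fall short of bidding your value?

£1474: truthful gives £0, deviation gives −£18 → loss £18.
£1491: truthful gives £0, deviation gives −£35 → loss £35.
£1312: same outcome either way → loss £0.
£1530: truthful gives £0, deviation gives −£74 → loss £74.
£1551: truthful gives £0, deviation gives −£95 → loss £95.
£1637: same outcome either way → loss £0.
£1555: truthful gives £0, deviation gives −£99 → loss £99.
Maximum loss: £99.

£99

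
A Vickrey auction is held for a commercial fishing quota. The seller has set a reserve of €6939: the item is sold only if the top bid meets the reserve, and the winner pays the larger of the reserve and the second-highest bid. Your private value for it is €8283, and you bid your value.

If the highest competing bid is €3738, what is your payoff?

Your bid €8283 is the highest and exceeds the reserve.
Price = max(second-highest bid, reserve) = max(€3738, €6939) = €6939.
Payoff = €8283 − €6939 = €1344.

€1344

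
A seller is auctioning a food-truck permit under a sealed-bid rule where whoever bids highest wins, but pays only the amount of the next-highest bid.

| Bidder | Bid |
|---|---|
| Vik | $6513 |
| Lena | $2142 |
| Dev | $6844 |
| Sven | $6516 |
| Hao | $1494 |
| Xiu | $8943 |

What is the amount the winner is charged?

$6844

Highest bid: Xiu at $8943, so Xiu wins.
Second-highest bid: Dev at $6844 — that is the price the winner pays.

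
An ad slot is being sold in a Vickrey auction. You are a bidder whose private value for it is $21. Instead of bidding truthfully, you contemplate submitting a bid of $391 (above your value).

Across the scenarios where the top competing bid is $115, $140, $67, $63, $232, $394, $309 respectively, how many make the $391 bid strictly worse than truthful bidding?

6

The deviation hurts exactly when the highest competing bid lies strictly between $21 and $391 — overbidding then wins at a price above your value.
$115: inside the interval → strictly worse (loss $94).
$140: inside the interval → strictly worse (loss $119).
$67: inside the interval → strictly worse (loss $46).
$63: inside the interval → strictly worse (loss $42).
$232: inside the interval → strictly worse (loss $211).
$394: above both → same outcome either way.
$309: inside the interval → strictly worse (loss $288).
Count: 6.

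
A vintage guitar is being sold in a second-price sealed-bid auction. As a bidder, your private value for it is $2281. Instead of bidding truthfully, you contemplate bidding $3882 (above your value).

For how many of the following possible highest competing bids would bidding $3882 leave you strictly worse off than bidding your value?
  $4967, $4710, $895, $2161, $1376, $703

0

The deviation hurts exactly when the highest competing bid lies strictly between $2281 and $3882 — overbidding then wins at a price above your value.
$4967: above both → same outcome either way.
$4710: above both → same outcome either way.
$895: below both → same outcome either way.
$2161: below both → same outcome either way.
$1376: below both → same outcome either way.
$703: below both → same outcome either way.
Count: 0.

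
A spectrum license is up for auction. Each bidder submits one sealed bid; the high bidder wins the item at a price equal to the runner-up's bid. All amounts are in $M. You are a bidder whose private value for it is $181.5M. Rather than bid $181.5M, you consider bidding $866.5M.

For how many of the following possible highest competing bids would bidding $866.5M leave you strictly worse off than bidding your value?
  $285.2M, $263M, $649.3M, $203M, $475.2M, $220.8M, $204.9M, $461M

8

The deviation hurts exactly when the highest competing bid lies strictly between $181.5M and $866.5M — overbidding then wins at a price above your value.
$285.2M: inside the interval → strictly worse (loss $103.7M).
$263M: inside the interval → strictly worse (loss $81.5M).
$649.3M: inside the interval → strictly worse (loss $467.8M).
$203M: inside the interval → strictly worse (loss $21.5M).
$475.2M: inside the interval → strictly worse (loss $293.7M).
$220.8M: inside the interval → strictly worse (loss $39.3M).
$204.9M: inside the interval → strictly worse (loss $23.4M).
$461M: inside the interval → strictly worse (loss $279.5M).
Count: 8.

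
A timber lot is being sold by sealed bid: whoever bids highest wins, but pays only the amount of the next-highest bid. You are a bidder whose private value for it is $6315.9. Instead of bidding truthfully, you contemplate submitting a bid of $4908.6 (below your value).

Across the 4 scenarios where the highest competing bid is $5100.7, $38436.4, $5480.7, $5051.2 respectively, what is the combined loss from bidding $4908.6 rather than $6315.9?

$3315.1

The deviation costs you only when the competing bid falls strictly between $4908.6 and $6315.9; elsewhere both bids give the same outcome.
$5100.7: truthful payoff $1215.2, deviation payoff $0 → loss $1215.2.
$38436.4: outcomes coincide → loss $0.
$5480.7: truthful payoff $835.2, deviation payoff $0 → loss $835.2.
$5051.2: truthful payoff $1264.7, deviation payoff $0 → loss $1264.7.
Total loss = $1215.2 + $835.2 + $1264.7 = $3315.1.
Truthful bidding weakly dominates here: raising your bid can only win items priced above your value, and lowering it can only forfeit items priced below.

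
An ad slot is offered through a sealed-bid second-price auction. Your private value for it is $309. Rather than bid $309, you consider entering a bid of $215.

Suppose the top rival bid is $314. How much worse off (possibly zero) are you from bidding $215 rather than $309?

$0

Bidding your value $309: you lose (since $309 < $314). Payoff $0.
Bidding $215: you lose. Payoff $0.
Difference = $0 − $0 = $0; both bids lead to the same outcome because the competing bid is above both your value and your alternative bid.
In a second-price auction your bid sets only whether you win, not what you pay, so bidding your true value is weakly dominant.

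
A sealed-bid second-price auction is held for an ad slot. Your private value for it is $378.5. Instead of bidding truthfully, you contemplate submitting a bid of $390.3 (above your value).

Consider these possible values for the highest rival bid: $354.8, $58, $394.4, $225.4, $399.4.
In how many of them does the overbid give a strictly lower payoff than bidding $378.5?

0

The deviation hurts exactly when the highest competing bid lies strictly between $378.5 and $390.3 — overbidding then wins at a price above your value.
$354.8: below both → same outcome either way.
$58: below both → same outcome either way.
$394.4: above both → same outcome either way.
$225.4: below both → same outcome either way.
$399.4: above both → same outcome either way.
Count: 0.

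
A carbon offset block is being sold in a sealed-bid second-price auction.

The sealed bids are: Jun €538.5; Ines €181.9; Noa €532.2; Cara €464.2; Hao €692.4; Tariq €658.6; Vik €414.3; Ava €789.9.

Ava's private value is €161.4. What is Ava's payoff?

−€531

Highest bid: Ava at €789.9, so Ava wins.
Second-highest bid: Hao at €692.4 — that is the price the winner pays.
Ava's payoff = value − price = €161.4 − €692.4 = −€531.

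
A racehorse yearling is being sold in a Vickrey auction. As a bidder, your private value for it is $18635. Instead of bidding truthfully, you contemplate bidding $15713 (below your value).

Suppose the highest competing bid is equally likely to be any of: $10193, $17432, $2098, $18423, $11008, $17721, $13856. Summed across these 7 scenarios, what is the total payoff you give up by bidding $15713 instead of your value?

The deviation costs you only when the competing bid falls strictly between $15713 and $18635; elsewhere both bids give the same outcome.
$10193: outcomes coincide → loss $0.
$17432: truthful payoff $1203, deviation payoff $0 → loss $1203.
$2098: outcomes coincide → loss $0.
$18423: truthful payoff $212, deviation payoff $0 → loss $212.
$11008: outcomes coincide → loss $0.
$17721: truthful payoff $914, deviation payoff $0 → loss $914.
$13856: outcomes coincide → loss $0.
Total loss = $1203 + $212 + $914 = $2329.
In a second-price auction your bid sets only whether you win, not what you pay, so bidding your true value is weakly dominant.

$2329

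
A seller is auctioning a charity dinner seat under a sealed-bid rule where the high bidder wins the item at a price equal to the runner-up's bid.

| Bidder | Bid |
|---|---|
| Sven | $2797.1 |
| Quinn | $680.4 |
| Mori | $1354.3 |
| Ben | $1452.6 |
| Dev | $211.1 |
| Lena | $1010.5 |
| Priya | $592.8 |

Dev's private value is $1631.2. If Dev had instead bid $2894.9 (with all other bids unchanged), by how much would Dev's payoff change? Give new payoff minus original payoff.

The highest bid among the other bidders is $2797.1; Dev's bid doesn't change that.
Original bid $211.1: Dev is not highest (top rival bid is $2797.1); payoff $0.
Alternative bid $2894.9: Dev is highest, pays the top rival bid $2797.1; payoff $1631.2 − $2797.1 = −$1165.9.
Change in payoff = −$1165.9 − ($0) = −$1165.9.

−$1165.9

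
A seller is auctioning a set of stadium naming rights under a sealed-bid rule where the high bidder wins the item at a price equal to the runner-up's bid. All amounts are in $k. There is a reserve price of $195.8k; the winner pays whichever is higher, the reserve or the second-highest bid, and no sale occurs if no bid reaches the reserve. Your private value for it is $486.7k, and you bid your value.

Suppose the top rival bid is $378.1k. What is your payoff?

$108.6k

Your bid $486.7k is the highest and exceeds the reserve.
Price = max(second-highest bid, reserve) = max($378.1k, $195.8k) = $378.1k.
Payoff = $486.7k − $378.1k = $108.6k.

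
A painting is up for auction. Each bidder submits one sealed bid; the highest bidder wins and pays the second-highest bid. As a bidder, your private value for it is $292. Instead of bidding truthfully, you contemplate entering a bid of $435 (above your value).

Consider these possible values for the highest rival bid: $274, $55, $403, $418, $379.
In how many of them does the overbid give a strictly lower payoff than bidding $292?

The deviation hurts exactly when the highest competing bid lies strictly between $292 and $435 — overbidding then wins at a price above your value.
$274: below both → same outcome either way.
$55: below both → same outcome either way.
$403: inside the interval → strictly worse (loss $111).
$418: inside the interval → strictly worse (loss $126).
$379: inside the interval → strictly worse (loss $87).
Count: 3.

3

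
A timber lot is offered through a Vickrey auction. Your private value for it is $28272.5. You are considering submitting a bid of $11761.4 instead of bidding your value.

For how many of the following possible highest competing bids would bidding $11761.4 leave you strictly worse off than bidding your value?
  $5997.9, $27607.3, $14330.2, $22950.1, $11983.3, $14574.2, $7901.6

The deviation hurts exactly when the highest competing bid lies strictly between $11761.4 and $28272.5 — underbidding then forfeits a profitable win.
$5997.9: below both → same outcome either way.
$27607.3: inside the interval → strictly worse (loss $665.2).
$14330.2: inside the interval → strictly worse (loss $13942.3).
$22950.1: inside the interval → strictly worse (loss $5322.4).
$11983.3: inside the interval → strictly worse (loss $16289.2).
$14574.2: inside the interval → strictly worse (loss $13698.3).
$7901.6: below both → same outcome either way.
Count: 5.

5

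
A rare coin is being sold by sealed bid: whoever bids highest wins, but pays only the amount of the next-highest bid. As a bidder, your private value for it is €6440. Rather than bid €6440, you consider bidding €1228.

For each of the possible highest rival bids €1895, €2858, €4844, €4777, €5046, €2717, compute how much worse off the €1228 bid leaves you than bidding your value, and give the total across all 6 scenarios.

€16503

The deviation costs you only when the competing bid falls strictly between €1228 and €6440; elsewhere both bids give the same outcome.
€1895: truthful payoff €4545, deviation payoff €0 → loss €4545.
€2858: truthful payoff €3582, deviation payoff €0 → loss €3582.
€4844: truthful payoff €1596, deviation payoff €0 → loss €1596.
€4777: truthful payoff €1663, deviation payoff €0 → loss €1663.
€5046: truthful payoff €1394, deviation payoff €0 → loss €1394.
€2717: truthful payoff €3723, deviation payoff €0 → loss €3723.
Total loss = €4545 + €3582 + €1596 + €1663 + €1394 + €3723 = €16503.
Because the price is fixed by the runner-up's bid, deviating from your value can only change a good outcome into a bad one — never the reverse.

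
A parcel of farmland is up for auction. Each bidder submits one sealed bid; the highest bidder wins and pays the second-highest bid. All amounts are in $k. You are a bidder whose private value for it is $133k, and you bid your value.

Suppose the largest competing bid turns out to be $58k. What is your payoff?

$75k

Your bid $133k exceeds the highest competing bid $58k, so you win.
In a second-price auction the winner pays the second-highest bid, $58k.
Payoff = value − price = $133k − $58k = $75k.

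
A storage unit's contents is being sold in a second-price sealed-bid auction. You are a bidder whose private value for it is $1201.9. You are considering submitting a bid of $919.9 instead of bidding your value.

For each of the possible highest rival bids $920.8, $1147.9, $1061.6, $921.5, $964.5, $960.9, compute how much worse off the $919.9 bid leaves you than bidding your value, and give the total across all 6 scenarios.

The deviation costs you only when the competing bid falls strictly between $919.9 and $1201.9; elsewhere both bids give the same outcome.
$920.8: truthful payoff $281.1, deviation payoff $0 → loss $281.1.
$1147.9: truthful payoff $54, deviation payoff $0 → loss $54.
$1061.6: truthful payoff $140.3, deviation payoff $0 → loss $140.3.
$921.5: truthful payoff $280.4, deviation payoff $0 → loss $280.4.
$964.5: truthful payoff $237.4, deviation payoff $0 → loss $237.4.
$960.9: truthful payoff $241, deviation payoff $0 → loss $241.
Total loss = $281.1 + $54 + $140.3 + $280.4 + $237.4 + $241 = $1234.2.

$1234.2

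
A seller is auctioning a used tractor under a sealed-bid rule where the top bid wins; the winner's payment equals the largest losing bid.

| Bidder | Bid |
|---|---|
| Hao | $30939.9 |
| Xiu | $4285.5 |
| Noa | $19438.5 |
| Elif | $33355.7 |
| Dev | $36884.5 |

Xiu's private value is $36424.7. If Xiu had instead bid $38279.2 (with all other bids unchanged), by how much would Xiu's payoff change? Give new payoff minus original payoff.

−$459.8

The highest bid among the other bidders is $36884.5; Xiu's bid doesn't change that.
Original bid $4285.5: Xiu is not highest (top rival bid is $36884.5); payoff $0.
Alternative bid $38279.2: Xiu is highest, pays the top rival bid $36884.5; payoff $36424.7 − $36884.5 = −$459.8.
Change in payoff = −$459.8 − ($0) = −$459.8.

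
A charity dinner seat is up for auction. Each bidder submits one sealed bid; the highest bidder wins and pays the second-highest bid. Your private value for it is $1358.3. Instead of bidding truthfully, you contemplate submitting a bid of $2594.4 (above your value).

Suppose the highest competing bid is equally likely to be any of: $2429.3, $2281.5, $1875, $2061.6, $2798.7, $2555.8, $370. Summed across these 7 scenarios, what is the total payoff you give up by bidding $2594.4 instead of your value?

The deviation costs you only when the competing bid falls strictly between $1358.3 and $2594.4; elsewhere both bids give the same outcome.
$2429.3: truthful payoff $0, deviation payoff −$1071 → loss $1071.
$2281.5: truthful payoff $0, deviation payoff −$923.2 → loss $923.2.
$1875: truthful payoff $0, deviation payoff −$516.7 → loss $516.7.
$2061.6: truthful payoff $0, deviation payoff −$703.3 → loss $703.3.
$2798.7: outcomes coincide → loss $0.
$2555.8: truthful payoff $0, deviation payoff −$1197.5 → loss $1197.5.
$370: outcomes coincide → loss $0.
Total loss = $1071 + $923.2 + $516.7 + $703.3 + $1197.5 = $4411.7.
Truthful bidding weakly dominates here: raising your bid can only win items priced above your value, and lowering it can only forfeit items priced below.

$4411.7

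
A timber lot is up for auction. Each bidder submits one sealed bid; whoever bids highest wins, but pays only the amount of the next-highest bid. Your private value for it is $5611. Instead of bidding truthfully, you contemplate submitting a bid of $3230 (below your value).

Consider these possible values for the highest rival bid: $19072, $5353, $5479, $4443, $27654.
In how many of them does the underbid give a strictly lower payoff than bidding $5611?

The deviation hurts exactly when the highest competing bid lies strictly between $3230 and $5611 — underbidding then forfeits a profitable win.
$19072: above both → same outcome either way.
$5353: inside the interval → strictly worse (loss $258).
$5479: inside the interval → strictly worse (loss $132).
$4443: inside the interval → strictly worse (loss $1168).
$27654: above both → same outcome either way.
Count: 3.

3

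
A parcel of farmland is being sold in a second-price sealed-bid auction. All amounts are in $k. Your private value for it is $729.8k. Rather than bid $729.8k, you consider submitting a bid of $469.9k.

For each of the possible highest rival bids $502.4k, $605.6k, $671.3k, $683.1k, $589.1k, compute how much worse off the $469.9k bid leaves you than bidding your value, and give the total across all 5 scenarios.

$597.5k

The deviation costs you only when the competing bid falls strictly between $469.9k and $729.8k; elsewhere both bids give the same outcome.
$502.4k: truthful payoff $227.4k, deviation payoff $0k → loss $227.4k.
$605.6k: truthful payoff $124.2k, deviation payoff $0k → loss $124.2k.
$671.3k: truthful payoff $58.5k, deviation payoff $0k → loss $58.5k.
$683.1k: truthful payoff $46.7k, deviation payoff $0k → loss $46.7k.
$589.1k: truthful payoff $140.7k, deviation payoff $0k → loss $140.7k.
Total loss = $227.4k + $124.2k + $58.5k + $46.7k + $140.7k = $597.5k.
Because the price is fixed by the runner-up's bid, deviating from your value can only change a good outcome into a bad one — never the reverse.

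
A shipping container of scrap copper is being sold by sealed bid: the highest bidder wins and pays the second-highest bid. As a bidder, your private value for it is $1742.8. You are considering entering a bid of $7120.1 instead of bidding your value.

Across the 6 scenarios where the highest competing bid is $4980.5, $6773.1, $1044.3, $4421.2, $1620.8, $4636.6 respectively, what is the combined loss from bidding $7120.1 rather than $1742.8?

$13840.2

The deviation costs you only when the competing bid falls strictly between $1742.8 and $7120.1; elsewhere both bids give the same outcome.
$4980.5: truthful payoff $0, deviation payoff −$3237.7 → loss $3237.7.
$6773.1: truthful payoff $0, deviation payoff −$5030.3 → loss $5030.3.
$1044.3: outcomes coincide → loss $0.
$4421.2: truthful payoff $0, deviation payoff −$2678.4 → loss $2678.4.
$1620.8: outcomes coincide → loss $0.
$4636.6: truthful payoff $0, deviation payoff −$2893.8 → loss $2893.8.
Total loss = $3237.7 + $5030.3 + $2678.4 + $2893.8 = $13840.2.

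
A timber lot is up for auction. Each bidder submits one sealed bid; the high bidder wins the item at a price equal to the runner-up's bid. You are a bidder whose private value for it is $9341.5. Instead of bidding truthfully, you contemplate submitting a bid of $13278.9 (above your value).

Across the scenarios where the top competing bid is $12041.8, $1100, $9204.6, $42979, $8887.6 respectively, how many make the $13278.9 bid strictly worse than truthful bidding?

1

The deviation hurts exactly when the highest competing bid lies strictly between $9341.5 and $13278.9 — overbidding then wins at a price above your value.
$12041.8: inside the interval → strictly worse (loss $2700.3).
$1100: below both → same outcome either way.
$9204.6: below both → same outcome either way.
$42979: above both → same outcome either way.
$8887.6: below both → same outcome either way.
Count: 1.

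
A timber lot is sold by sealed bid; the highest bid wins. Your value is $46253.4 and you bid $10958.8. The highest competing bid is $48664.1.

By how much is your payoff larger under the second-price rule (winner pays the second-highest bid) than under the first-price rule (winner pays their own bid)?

Your bid $10958.8 is below $48664.1, so you lose under either rule.
Payoff is $0 in both cases; difference = $0.

$0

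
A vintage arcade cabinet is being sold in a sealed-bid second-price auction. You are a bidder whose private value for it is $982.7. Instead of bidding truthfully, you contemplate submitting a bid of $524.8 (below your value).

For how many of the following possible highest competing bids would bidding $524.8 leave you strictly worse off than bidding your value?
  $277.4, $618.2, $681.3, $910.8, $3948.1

The deviation hurts exactly when the highest competing bid lies strictly between $524.8 and $982.7 — underbidding then forfeits a profitable win.
$277.4: below both → same outcome either way.
$618.2: inside the interval → strictly worse (loss $364.5).
$681.3: inside the interval → strictly worse (loss $301.4).
$910.8: inside the interval → strictly worse (loss $71.9).
$3948.1: above both → same outcome either way.
Count: 3.

3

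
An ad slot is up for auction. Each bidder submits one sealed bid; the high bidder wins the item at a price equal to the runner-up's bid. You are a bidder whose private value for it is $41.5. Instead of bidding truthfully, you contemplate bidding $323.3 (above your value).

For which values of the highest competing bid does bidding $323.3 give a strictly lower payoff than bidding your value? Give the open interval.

($41.5, $323.3)

If the competing bid is below $41.5, both bids win at the same price — no difference.
If it is above $323.3, both bids lose — no difference.
If it lies strictly between $41.5 and $323.3, bidding your value loses (payoff 0) while bidding $323.3 wins at a price above your value (payoff negative).
So the deviation strictly hurts on the open interval ($41.5, $323.3).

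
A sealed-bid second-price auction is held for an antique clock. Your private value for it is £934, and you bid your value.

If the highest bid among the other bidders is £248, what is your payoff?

Your bid £934 exceeds the highest competing bid £248, so you win.
In a second-price auction the winner pays the second-highest bid, £248.
Payoff = value − price = £934 − £248 = £686.

£686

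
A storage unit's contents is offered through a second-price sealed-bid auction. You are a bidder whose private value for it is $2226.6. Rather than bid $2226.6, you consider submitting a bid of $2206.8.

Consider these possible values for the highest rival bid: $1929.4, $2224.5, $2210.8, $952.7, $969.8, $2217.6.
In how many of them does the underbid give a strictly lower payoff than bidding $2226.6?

The deviation hurts exactly when the highest competing bid lies strictly between $2206.8 and $2226.6 — underbidding then forfeits a profitable win.
$1929.4: below both → same outcome either way.
$2224.5: inside the interval → strictly worse (loss $2.1).
$2210.8: inside the interval → strictly worse (loss $15.8).
$952.7: below both → same outcome either way.
$969.8: below both → same outcome either way.
$2217.6: inside the interval → strictly worse (loss $9).
Count: 3.

3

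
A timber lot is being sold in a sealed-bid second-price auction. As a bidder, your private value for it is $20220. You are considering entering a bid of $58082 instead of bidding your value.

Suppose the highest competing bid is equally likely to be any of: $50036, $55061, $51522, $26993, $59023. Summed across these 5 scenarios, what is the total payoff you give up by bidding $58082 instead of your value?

The deviation costs you only when the competing bid falls strictly between $20220 and $58082; elsewhere both bids give the same outcome.
$50036: truthful payoff $0, deviation payoff −$29816 → loss $29816.
$55061: truthful payoff $0, deviation payoff −$34841 → loss $34841.
$51522: truthful payoff $0, deviation payoff −$31302 → loss $31302.
$26993: truthful payoff $0, deviation payoff −$6773 → loss $6773.
$59023: outcomes coincide → loss $0.
Total loss = $29816 + $34841 + $31302 + $6773 = $102732.

$102732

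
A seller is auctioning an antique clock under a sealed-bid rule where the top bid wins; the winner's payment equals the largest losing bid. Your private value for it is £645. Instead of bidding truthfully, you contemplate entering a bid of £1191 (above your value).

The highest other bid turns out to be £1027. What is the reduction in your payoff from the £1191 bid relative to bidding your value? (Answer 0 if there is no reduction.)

£382

Bidding your value £645: you lose (since £645 < £1027). Payoff £0.
Bidding £1191: you win and pay £1027. Payoff £645 − £1027 = −£382.
The competing bid £1027 lies between your value and your inflated bid, so overbidding wins an item priced above your value.
Loss from deviating = £0 − (−£382) = £382.
In a second-price auction your bid sets only whether you win, not what you pay, so bidding your true value is weakly dominant.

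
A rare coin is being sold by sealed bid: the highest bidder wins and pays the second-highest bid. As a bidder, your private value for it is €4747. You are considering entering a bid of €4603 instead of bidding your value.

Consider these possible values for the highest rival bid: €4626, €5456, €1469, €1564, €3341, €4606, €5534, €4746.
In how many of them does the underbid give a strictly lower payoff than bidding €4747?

3

The deviation hurts exactly when the highest competing bid lies strictly between €4603 and €4747 — underbidding then forfeits a profitable win.
€4626: inside the interval → strictly worse (loss €121).
€5456: above both → same outcome either way.
€1469: below both → same outcome either way.
€1564: below both → same outcome either way.
€3341: below both → same outcome either way.
€4606: inside the interval → strictly worse (loss €141).
€5534: above both → same outcome either way.
€4746: inside the interval → strictly worse (loss €1).
Count: 3.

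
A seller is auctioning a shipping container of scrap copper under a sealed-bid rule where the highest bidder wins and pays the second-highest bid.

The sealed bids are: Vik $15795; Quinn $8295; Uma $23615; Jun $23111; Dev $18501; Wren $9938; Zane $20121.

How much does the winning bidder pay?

Highest bid: Uma at $23615, so Uma wins.
Second-highest bid: Jun at $23111 — that is the price the winner pays.

$23111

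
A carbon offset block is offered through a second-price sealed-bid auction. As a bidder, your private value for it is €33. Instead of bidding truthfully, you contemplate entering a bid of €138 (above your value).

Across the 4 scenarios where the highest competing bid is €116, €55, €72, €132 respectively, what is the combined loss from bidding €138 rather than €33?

€243

The deviation costs you only when the competing bid falls strictly between €33 and €138; elsewhere both bids give the same outcome.
€116: truthful payoff €0, deviation payoff −€83 → loss €83.
€55: truthful payoff €0, deviation payoff −€22 → loss €22.
€72: truthful payoff €0, deviation payoff −€39 → loss €39.
€132: truthful payoff €0, deviation payoff −€99 → loss €99.
Total loss = €83 + €22 + €39 + €99 = €243.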